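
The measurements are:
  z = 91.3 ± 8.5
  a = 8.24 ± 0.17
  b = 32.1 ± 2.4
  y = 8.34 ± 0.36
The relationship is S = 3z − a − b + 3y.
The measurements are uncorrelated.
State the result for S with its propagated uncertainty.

Absolute uncertainties add in quadrature for a linear combination:
  (3·δz)² = 650;  (δa)² = 0.0289;  (δb)² = 5.76;  (3·δy)² = 1.17
δS = √(657) = 25.6
S = 259.

259 ± 25.6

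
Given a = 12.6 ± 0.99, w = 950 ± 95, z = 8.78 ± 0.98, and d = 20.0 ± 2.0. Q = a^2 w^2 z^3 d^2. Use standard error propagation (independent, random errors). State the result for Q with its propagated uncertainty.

Products/powers → add relative errors in quadrature, weighted by exponent:
  (2·δa/a)² = (2×0.0786)² = 0.0247;  (2·δw/w)² = (2×0.100)² = 0.0400;  (3·δz/z)² = (3×0.112)² = 0.112;  (2·δd/d)² = (2×0.100)² = 0.0400
δQ/Q = √(0.217) = 0.466
Q = 3.88e+13, so δQ = 0.466 × 3.88e+13 = 1.81e+13.

(3.88 ± 1.81) × 10^13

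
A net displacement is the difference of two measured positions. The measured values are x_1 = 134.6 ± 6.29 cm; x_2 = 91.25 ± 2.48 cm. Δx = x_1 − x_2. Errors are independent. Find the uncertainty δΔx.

For a sum/difference, combine absolute errors in quadrature:
  (δx_1)² = 39.6;  (δx_2)² = 6.15
δΔx = √(45.7) = 6.76 cm

6.76 cm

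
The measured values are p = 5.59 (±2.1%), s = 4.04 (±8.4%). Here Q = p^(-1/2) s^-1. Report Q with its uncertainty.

Q is a product of powers, so relative uncertainties combine in quadrature:
  (−½·δp/p)² = (-0.5×0.0210)² = 0.000110;  (-1·δs/s)² = (-1×0.0840)² = 0.00706
δQ/Q = √(0.00717) = 0.0847
Q = 0.105, so δQ = 0.0847 × 0.105 = 0.00886.

0.105 ± 0.00886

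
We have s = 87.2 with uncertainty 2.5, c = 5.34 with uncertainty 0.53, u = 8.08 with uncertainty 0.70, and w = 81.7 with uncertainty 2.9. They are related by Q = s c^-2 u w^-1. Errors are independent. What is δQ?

For a monomial Q ∝ s, c^-2, u, w^-1, fractional errors add in quadrature:
  (1·δs/s)² = (1×0.0287)² = 0.000822;  (-2·δc/c)² = (-2×0.0993)² = 0.0394;  (1·δu/u)² = (1×0.0866)² = 0.00751;  (-1·δw/w)² = (-1×0.0355)² = 0.00126
δQ/Q = √(0.0490) = 0.221
Q = 0.302, so δQ = 0.221 × 0.302 = 0.0669.

0.0669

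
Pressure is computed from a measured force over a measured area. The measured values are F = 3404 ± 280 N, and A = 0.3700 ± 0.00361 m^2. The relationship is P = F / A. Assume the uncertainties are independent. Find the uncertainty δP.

For a monomial P ∝ F, A^-1, fractional errors add in quadrature:
  (1·δF/F)² = (1×0.0823)² = 0.00677;  (-1·δA/A)² = (-1×0.00976)² = 9.52e-05
δP/P = √(0.00686) = 0.0828
P = 9200 Pa, so δP = 0.0828 × 9200 = 762 Pa.

762 Pa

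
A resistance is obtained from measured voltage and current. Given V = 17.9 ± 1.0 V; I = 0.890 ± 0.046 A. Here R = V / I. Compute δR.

Relative error in a monomial: (δR/R)² = Σ (nᵢ · δxᵢ/xᵢ)².
  (1·δV/V)² = (1×0.0559)² = 0.00312;  (-1·δI/I)² = (-1×0.0517)² = 0.00267
δR/R = √(0.00579) = 0.0761
R = 20.1 Ω, so δR = 0.0761 × 20.1 = 1.53 Ω.

1.53 Ω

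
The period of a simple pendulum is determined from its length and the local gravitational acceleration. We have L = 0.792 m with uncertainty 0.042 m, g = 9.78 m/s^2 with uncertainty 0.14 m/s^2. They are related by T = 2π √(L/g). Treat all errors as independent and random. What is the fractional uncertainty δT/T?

0.0275

Products/powers → add relative errors in quadrature, weighted by exponent:
  (½·δL/L)² = (0.5×0.0530)² = 0.000703;  (−½·δg/g)² = (-0.5×0.0143)² = 5.12e-05
δT/T = √(0.000754) = 0.0275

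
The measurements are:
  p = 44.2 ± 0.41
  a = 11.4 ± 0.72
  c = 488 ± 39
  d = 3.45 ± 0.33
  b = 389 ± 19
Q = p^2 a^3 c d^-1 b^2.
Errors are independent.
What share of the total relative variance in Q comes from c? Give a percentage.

10.4%

(δQ/Q)² = (2·δp/p)² + (3·δa/a)² + (1·δc/c)² + (-1·δd/d)² + (2·δb/b)²
  p term: (2×0.00928)² = 0.000344
  a term: (3×0.0632)² = 0.0359
  c term: (1×0.0799)² = 0.00639
  d term: (-1×0.0957)² = 0.00915
  b term: (2×0.0488)² = 0.00954
Total = 0.0613. Share from c = 0.00639/0.0613 = 0.104.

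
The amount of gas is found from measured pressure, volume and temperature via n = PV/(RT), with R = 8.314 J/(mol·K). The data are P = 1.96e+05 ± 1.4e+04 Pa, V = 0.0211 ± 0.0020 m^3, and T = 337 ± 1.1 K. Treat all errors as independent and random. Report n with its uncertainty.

Products/powers → add relative errors in quadrature, weighted by exponent:
  (1·δP/P)² = (1×0.0714)² = 0.00510;  (1·δV/V)² = (1×0.0948)² = 0.00898;  (-1·δT/T)² = (-1×0.00326)² = 1.07e-05
δn/n = √(0.0141) = 0.119
n = 1.48 mol, so δn = 0.119 × 1.48 = 0.175 mol.

1.48 ± 0.175 mol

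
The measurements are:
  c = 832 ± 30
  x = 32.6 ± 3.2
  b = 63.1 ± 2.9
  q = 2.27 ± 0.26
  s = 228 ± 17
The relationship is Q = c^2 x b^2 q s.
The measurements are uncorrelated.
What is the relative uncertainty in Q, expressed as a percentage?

20.5%

Since Q is a product/quotient, work with relative uncertainties:
  (2·δc/c)² = (2×0.0361)² = 0.00520;  (1·δx/x)² = (1×0.0982)² = 0.00964;  (2·δb/b)² = (2×0.0460)² = 0.00845;  (1·δq/q)² = (1×0.115)² = 0.0131;  (1·δs/s)² = (1×0.0746)² = 0.00556
δQ/Q = √(0.0420) = 0.205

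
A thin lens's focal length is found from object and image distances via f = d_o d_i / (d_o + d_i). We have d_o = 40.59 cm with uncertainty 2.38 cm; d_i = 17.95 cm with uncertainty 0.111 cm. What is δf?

∂f/∂d_o = (d_i/(d_o+d_i))² = 0.0940;  ∂f/∂d_i = (d_o/(d_o+d_i))² = 0.481
δf = √((∂f/∂d_o · δd_o)² + (∂f/∂d_i · δd_i)²) = √(0.0501 + 0.00285) = 0.230 cm

0.230 cm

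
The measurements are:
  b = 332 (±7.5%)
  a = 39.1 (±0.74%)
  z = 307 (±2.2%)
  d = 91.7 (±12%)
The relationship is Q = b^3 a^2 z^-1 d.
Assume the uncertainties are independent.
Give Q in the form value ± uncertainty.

Products/powers → add relative errors in quadrature, weighted by exponent:
  (3·δb/b)² = (3×0.0750)² = 0.0506;  (2·δa/a)² = (2×0.00740)² = 0.000219;  (-1·δz/z)² = (-1×0.0220)² = 0.000484;  (1·δd/d)² = (1×0.120)² = 0.0144
δQ/Q = √(0.0657) = 0.256
Q = 1.67e+10, so δQ = 0.256 × 1.67e+10 = 4.28e+09.

(1.67 ± 0.428) × 10^10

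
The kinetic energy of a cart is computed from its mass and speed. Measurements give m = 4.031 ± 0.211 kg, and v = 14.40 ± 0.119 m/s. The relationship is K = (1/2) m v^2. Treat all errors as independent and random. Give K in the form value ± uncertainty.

K is a product of powers, so relative uncertainties combine in quadrature:
  (1·δm/m)² = (1×0.0523)² = 0.00274;  (2·δv/v)² = (2×0.00826)² = 0.000273
δK/K = √(0.00301) = 0.0549
K = 417.9 J, so δK = 0.0549 × 417.9 = 22.9 J.

417.9 ± 22.9 J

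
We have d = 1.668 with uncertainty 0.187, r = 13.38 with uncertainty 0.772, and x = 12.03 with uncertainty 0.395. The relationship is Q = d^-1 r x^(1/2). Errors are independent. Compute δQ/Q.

0.127

Each factor contributes (exponent × relative error)² to (δQ/Q)²:
  (-1·δd/d)² = (-1×0.112)² = 0.0126;  (1·δr/r)² = (1×0.0577)² = 0.00333;  (½·δx/x)² = (0.5×0.0328)² = 0.000270
δQ/Q = √(0.0162) = 0.127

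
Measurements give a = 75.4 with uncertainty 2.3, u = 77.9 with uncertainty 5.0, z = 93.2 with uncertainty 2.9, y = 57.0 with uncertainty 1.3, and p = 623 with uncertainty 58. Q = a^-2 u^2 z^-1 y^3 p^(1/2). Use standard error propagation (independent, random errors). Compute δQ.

8860

Each factor contributes (exponent × relative error)² to (δQ/Q)²:
  (-2·δa/a)² = (-2×0.0305)² = 0.00372;  (2·δu/u)² = (2×0.0642)² = 0.0165;  (-1·δz/z)² = (-1×0.0311)² = 0.000968;  (3·δy/y)² = (3×0.0228)² = 0.00468;  (½·δp/p)² = (0.5×0.0931)² = 0.00217
δQ/Q = √(0.0280) = 0.167
Q = 52900, so δQ = 0.167 × 52900 = 8860.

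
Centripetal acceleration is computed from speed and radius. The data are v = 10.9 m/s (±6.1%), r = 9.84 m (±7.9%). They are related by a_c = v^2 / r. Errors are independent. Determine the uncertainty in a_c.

1.75 m/s^2

Products/powers → add relative errors in quadrature, weighted by exponent:
  (2·δv/v)² = (2×0.0610)² = 0.0149;  (-1·δr/r)² = (-1×0.0790)² = 0.00624
δa_c/a_c = √(0.0211) = 0.145
a_c = 12.1 m/s^2, so δa_c = 0.145 × 12.1 = 1.75 m/s^2.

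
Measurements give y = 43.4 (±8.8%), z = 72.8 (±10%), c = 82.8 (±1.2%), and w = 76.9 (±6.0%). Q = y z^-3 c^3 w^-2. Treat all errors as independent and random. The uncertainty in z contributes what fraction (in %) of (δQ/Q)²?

(δQ/Q)² = (1·δy/y)² + (-3·δz/z)² + (3·δc/c)² + (-2·δw/w)²
  y term: (1×0.0880)² = 0.00774
  z term: (-3×0.100)² = 0.0900
  c term: (3×0.0120)² = 0.00130
  w term: (-2×0.0600)² = 0.0144
Total = 0.113. Share from z = 0.0900/0.113 = 0.793.

79.3%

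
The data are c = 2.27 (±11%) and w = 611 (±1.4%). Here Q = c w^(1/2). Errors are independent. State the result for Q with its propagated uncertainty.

Since Q is a product/quotient, work with relative uncertainties:
  (1·δc/c)² = (1×0.110)² = 0.0121;  (½·δw/w)² = (0.5×0.0140)² = 4.9e-05
δQ/Q = √(0.0121) = 0.110
Q = 56.1, so δQ = 0.110 × 56.1 = 6.18.

56.1 ± 6.18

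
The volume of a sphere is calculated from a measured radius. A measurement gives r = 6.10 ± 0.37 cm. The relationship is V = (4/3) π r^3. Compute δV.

V ∝ r^3, so δV/V = |3| · δr/r = 3 × 0.0607 = 0.182.
V = 951 cm^3, so δV = 0.182 × 951 = 173 cm^3.

173 cm^3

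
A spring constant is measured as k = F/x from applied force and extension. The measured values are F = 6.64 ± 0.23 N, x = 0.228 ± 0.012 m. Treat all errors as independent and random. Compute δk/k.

Each factor contributes (exponent × relative error)² to (δk/k)²:
  (1·δF/F)² = (1×0.0346)² = 0.00120;  (-1·δx/x)² = (-1×0.0526)² = 0.00277
δk/k = √(0.00397) = 0.0630

0.0630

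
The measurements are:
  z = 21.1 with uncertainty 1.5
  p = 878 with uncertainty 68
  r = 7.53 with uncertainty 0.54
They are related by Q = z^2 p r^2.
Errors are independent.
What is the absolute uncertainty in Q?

Relative error in a monomial: (δQ/Q)² = Σ (nᵢ · δxᵢ/xᵢ)².
  (2·δz/z)² = (2×0.0711)² = 0.0202;  (1·δp/p)² = (1×0.0774)² = 0.00600;  (2·δr/r)² = (2×0.0717)² = 0.0206
δQ/Q = √(0.0468) = 0.216
Q = 2.22e+07, so δQ = 0.216 × 2.22e+07 = 4.79e+06.

4.79e+06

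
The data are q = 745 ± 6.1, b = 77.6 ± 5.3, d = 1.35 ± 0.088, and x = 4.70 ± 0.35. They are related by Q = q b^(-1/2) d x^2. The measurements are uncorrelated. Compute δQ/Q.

0.166

Products/powers → add relative errors in quadrature, weighted by exponent:
  (1·δq/q)² = (1×0.00819)² = 6.7e-05;  (−½·δb/b)² = (-0.5×0.0683)² = 0.00117;  (1·δd/d)² = (1×0.0652)² = 0.00425;  (2·δx/x)² = (2×0.0745)² = 0.0222
δQ/Q = √(0.0277) = 0.166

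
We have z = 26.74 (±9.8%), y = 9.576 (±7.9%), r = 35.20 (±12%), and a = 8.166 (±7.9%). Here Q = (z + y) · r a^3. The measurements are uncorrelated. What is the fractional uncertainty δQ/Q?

Let u = z + y = 36.32. δu = √(δz² + δy²) = √(6.87 + 0.572) = 2.73, so δu/u = 0.0751.
Q is then a monomial in u, r, a:
δQ/Q = √((δu/u)² + (1·δr/r)² + (3·δa/a)²) = √(0.00564 + 0.0144 + 0.0562) = 0.276

0.276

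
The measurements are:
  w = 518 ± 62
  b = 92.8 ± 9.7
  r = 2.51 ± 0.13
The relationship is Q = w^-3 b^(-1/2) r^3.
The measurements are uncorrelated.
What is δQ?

Relative error in a monomial: (δQ/Q)² = Σ (nᵢ · δxᵢ/xᵢ)².
  (-3·δw/w)² = (-3×0.120)² = 0.129;  (−½·δb/b)² = (-0.5×0.105)² = 0.00273;  (3·δr/r)² = (3×0.0518)² = 0.0241
δQ/Q = √(0.156) = 0.395
Q = 1.18e-08, so δQ = 0.395 × 1.18e-08 = 4.66e-09.

4.66e-09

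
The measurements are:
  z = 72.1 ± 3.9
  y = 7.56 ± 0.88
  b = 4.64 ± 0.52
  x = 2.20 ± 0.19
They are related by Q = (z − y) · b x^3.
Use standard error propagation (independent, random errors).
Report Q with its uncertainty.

Let u = z − y = 64.5. δu = √(δz² + δy²) = √(15.2 + 0.774) = 4.00, so δu/u = 0.0619.
Q is then a monomial in u, b, x:
δQ/Q = √((δu/u)² + (1·δb/b)² + (3·δx/x)²) = √(0.00384 + 0.0126 + 0.0671) = 0.289
Q = 3190, so δQ = 0.289 × 3190 = 922.

3190 ± 922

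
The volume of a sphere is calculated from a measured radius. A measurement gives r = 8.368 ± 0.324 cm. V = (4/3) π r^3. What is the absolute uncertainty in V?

285 cm^3

Each factor contributes (exponent × relative error)² to (δV/V)²:
  (3·δr/r)² = (3×0.0387)² = 0.0135
δV/V = √(0.0135) = 0.116
V = 2454 cm^3, so δV = 0.116 × 2454 = 285 cm^3.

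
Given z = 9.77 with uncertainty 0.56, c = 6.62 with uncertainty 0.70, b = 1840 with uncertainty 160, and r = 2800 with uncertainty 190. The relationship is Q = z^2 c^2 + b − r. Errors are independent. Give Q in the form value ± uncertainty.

3220 ± 1040

Let p = z^2·c^2 = 4180. δp/p = √((2·δz/z)² + (2·δc/c)²) = √(0.0131 + 0.0447) = 0.241, so δp = 1010.
Q = p + b − r: δQ = √(δp² + δb² + δr²) = √(1.01e+06 + 25600 + 36100) = 1040
Q = 3220.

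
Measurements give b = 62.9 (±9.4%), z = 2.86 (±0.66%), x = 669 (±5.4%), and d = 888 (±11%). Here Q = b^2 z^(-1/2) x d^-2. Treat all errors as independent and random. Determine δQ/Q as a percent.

Q is a product of powers, so relative uncertainties combine in quadrature:
  (2·δb/b)² = (2×0.0940)² = 0.0353;  (−½·δz/z)² = (-0.5×0.00660)² = 1.09e-05;  (1·δx/x)² = (1×0.0540)² = 0.00292;  (-2·δd/d)² = (-2×0.110)² = 0.0484
δQ/Q = √(0.0867) = 0.294

29.4%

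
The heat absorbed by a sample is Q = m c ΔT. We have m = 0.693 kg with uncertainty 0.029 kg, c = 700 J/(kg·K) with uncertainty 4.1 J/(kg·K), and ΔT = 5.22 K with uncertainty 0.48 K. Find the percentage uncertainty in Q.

10.1%

Each factor contributes (exponent × relative error)² to (δQ/Q)²:
  (1·δm/m)² = (1×0.0418)² = 0.00175;  (1·δc/c)² = (1×0.00586)² = 3.43e-05;  (1·δΔT/ΔT)² = (1×0.0920)² = 0.00846
δQ/Q = √(0.0102) = 0.101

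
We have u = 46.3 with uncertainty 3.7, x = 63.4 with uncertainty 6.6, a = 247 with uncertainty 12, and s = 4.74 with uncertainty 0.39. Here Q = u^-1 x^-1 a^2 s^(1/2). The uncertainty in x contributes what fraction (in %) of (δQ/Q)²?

(δQ/Q)² = (-1·δu/u)² + (-1·δx/x)² + (2·δa/a)² + (½·δs/s)²
  u term: (-1×0.0799)² = 0.00639
  x term: (-1×0.104)² = 0.0108
  a term: (2×0.0486)² = 0.00944
  s term: (0.5×0.0823)² = 0.00169
Total = 0.0284. Share from x = 0.0108/0.0284 = 0.382.

38.2%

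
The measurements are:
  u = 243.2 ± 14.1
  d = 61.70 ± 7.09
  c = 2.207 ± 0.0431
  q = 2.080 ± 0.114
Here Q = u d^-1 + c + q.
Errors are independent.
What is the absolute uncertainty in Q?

Let p = u·d^-1 = 3.942. δp/p = √((1·δu/u)² + (-1·δd/d)²) = √(0.00336 + 0.0132) = 0.129, so δp = 0.507.
Q = p + c + q: δQ = √(δp² + δc² + δq²) = √(0.257 + 0.00186 + 0.0130) = 0.522

0.522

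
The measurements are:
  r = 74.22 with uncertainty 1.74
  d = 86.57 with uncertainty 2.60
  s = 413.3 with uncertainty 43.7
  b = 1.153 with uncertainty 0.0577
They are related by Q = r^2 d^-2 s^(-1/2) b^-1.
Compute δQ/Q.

For a monomial Q ∝ r^2, d^-2, s^(-1/2), b^-1, fractional errors add in quadrature:
  (2·δr/r)² = (2×0.0234)² = 0.00220;  (-2·δd/d)² = (-2×0.0300)² = 0.00361;  (−½·δs/s)² = (-0.5×0.106)² = 0.00279;  (-1·δb/b)² = (-1×0.0500)² = 0.00250
δQ/Q = √(0.0111) = 0.105

0.105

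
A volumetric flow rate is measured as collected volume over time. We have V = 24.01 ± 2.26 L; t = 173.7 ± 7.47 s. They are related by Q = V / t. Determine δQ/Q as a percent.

Relative error in a monomial: (δQ/Q)² = Σ (nᵢ · δxᵢ/xᵢ)².
  (1·δV/V)² = (1×0.0941)² = 0.00886;  (-1·δt/t)² = (-1×0.0430)² = 0.00185
δQ/Q = √(0.0107) = 0.103

10.3%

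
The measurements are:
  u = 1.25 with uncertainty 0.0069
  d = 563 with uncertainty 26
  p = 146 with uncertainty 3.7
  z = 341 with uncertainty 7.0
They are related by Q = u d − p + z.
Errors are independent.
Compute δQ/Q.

Let w = u·d = 704. δw/w = √((1·δu/u)² + (1·δd/d)²) = √(3.05e-05 + 0.00213) = 0.0465, so δw = 32.7.
Q = w − p + z: δQ = √(δw² + δp² + δz²) = √(1070 + 13.7 + 49.0) = 33.7
Q = 899, so δQ/Q = 33.7/899 = 0.0375.

0.0375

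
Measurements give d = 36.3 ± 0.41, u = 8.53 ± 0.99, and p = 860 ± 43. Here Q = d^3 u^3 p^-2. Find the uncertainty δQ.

14.6

Since Q is a product/quotient, work with relative uncertainties:
  (3·δd/d)² = (3×0.0113)² = 0.00115;  (3·δu/u)² = (3×0.116)² = 0.121;  (-2·δp/p)² = (-2×0.0500)² = 0.0100
δQ/Q = √(0.132) = 0.364
Q = 40.1, so δQ = 0.364 × 40.1 = 14.6.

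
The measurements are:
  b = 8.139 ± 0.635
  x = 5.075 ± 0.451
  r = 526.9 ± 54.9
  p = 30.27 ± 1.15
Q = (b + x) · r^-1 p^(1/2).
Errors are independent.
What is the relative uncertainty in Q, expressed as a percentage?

12.1%

Let u = b + x = 13.21. δu = √(δb² + δx²) = √(0.403 + 0.203) = 0.779, so δu/u = 0.0589.
Q is then a monomial in u, r, p:
δQ/Q = √((δu/u)² + (-1·δr/r)² + (½·δp/p)²) = √(0.00347 + 0.0109 + 0.000361) = 0.121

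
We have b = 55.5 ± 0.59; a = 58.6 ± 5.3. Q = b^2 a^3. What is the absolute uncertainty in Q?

Each factor contributes (exponent × relative error)² to (δQ/Q)²:
  (2·δb/b)² = (2×0.0106)² = 0.000452;  (3·δa/a)² = (3×0.0904)² = 0.0736
δQ/Q = √(0.0741) = 0.272
Q = 6.2e+08, so δQ = 0.272 × 6.2e+08 = 1.69e+08.

1.69e+08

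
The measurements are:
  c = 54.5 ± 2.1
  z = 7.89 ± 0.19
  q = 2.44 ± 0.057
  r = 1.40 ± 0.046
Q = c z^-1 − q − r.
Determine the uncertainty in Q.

Let p = c·z^-1 = 6.91. δp/p = √((1·δc/c)² + (-1·δz/z)²) = √(0.00148 + 0.000580) = 0.0454, so δp = 0.314.
Q = p − q − r: δQ = √(δp² + δq² + δr²) = √(0.0985 + 0.00325 + 0.00212) = 0.322

0.322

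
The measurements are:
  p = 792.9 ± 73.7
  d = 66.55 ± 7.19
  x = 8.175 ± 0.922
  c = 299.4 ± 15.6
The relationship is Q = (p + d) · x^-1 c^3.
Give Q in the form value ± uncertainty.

(2.822 ± 0.596) × 10^9

Let u = p + d = 859.4. δu = √(δp² + δd²) = √(5430 + 51.7) = 74.0, so δu/u = 0.0862.
Q is then a monomial in u, x, c:
δQ/Q = √((δu/u)² + (-1·δx/x)² + (3·δc/c)²) = √(0.00742 + 0.0127 + 0.0244) = 0.211
Q = 2.822e+09, so δQ = 0.211 × 2.822e+09 = 5.96e+08.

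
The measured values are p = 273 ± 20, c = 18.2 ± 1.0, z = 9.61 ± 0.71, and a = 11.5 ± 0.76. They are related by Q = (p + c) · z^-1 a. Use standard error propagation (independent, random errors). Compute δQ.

42.0

Let u = p + c = 291. δu = √(δp² + δc²) = √(400 + 1.00) = 20.0, so δu/u = 0.0688.
Q is then a monomial in u, z, a:
δQ/Q = √((δu/u)² + (-1·δz/z)² + (1·δa/a)²) = √(0.00473 + 0.00546 + 0.00437) = 0.121
Q = 348, so δQ = 0.121 × 348 = 42.0.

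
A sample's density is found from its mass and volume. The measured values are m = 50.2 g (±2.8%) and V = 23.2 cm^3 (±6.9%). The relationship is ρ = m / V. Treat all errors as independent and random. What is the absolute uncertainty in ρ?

0.161 g/cm^3

Since ρ is a product/quotient, work with relative uncertainties:
  (1·δm/m)² = (1×0.0280)² = 0.000784;  (-1·δV/V)² = (-1×0.0690)² = 0.00476
δρ/ρ = √(0.00555) = 0.0745
ρ = 2.16 g/cm^3, so δρ = 0.0745 × 2.16 = 0.161 g/cm^3.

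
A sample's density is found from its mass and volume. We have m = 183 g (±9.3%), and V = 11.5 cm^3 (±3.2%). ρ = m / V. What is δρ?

ρ is a product of powers, so relative uncertainties combine in quadrature:
  (1·δm/m)² = (1×0.0930)² = 0.00865;  (-1·δV/V)² = (-1×0.0320)² = 0.00102
δρ/ρ = √(0.00967) = 0.0984
ρ = 15.9 g/cm^3, so δρ = 0.0984 × 15.9 = 1.57 g/cm^3.

1.57 g/cm^3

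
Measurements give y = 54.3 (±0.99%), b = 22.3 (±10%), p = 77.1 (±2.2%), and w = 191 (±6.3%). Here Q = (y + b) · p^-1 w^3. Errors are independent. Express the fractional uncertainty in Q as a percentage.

19.3%

Let u = y + b = 76.6. δu = √(δy² + δb²) = √(0.289 + 4.97) = 2.29, so δu/u = 0.0299.
Q is then a monomial in u, p, w:
δQ/Q = √((δu/u)² + (-1·δp/p)² + (3·δw/w)²) = √(0.000897 + 0.000484 + 0.0357) = 0.193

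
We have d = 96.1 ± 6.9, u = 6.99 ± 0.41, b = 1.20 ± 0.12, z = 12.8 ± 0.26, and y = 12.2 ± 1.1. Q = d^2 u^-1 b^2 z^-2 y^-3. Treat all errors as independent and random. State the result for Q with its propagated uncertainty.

0.00639 ± 0.00238

Q is a product of powers, so relative uncertainties combine in quadrature:
  (2·δd/d)² = (2×0.0718)² = 0.0206;  (-1·δu/u)² = (-1×0.0587)² = 0.00344;  (2·δb/b)² = (2×0.100)² = 0.0400;  (-2·δz/z)² = (-2×0.0203)² = 0.00165;  (-3·δy/y)² = (-3×0.0902)² = 0.0732
δQ/Q = √(0.139) = 0.373
Q = 0.00639, so δQ = 0.373 × 0.00639 = 0.00238.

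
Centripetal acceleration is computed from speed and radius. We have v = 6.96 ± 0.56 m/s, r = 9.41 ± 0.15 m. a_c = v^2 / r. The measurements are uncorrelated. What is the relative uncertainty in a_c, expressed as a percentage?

16.2%

Relative error in a monomial: (δa_c/a_c)² = Σ (nᵢ · δxᵢ/xᵢ)².
  (2·δv/v)² = (2×0.0805)² = 0.0259;  (-1·δr/r)² = (-1×0.0159)² = 0.000254
δa_c/a_c = √(0.0261) = 0.162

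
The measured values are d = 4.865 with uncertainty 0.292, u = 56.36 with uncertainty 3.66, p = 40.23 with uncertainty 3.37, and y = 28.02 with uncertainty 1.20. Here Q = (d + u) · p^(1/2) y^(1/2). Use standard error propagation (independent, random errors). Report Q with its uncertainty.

2056 ± 157

Let w = d + u = 61.23. δw = √(δd² + δu²) = √(0.0853 + 13.4) = 3.67, so δw/w = 0.0600.
Q is then a monomial in w, p, y:
δQ/Q = √((δw/w)² + (½·δp/p)² + (½·δy/y)²) = √(0.00360 + 0.00175 + 0.000459) = 0.0762
Q = 2056, so δQ = 0.0762 × 2056 = 157.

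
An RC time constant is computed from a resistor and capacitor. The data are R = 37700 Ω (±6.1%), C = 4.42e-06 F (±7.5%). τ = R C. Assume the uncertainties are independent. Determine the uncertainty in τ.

0.0161 s

For a monomial τ ∝ R, C, fractional errors add in quadrature:
  (1·δR/R)² = (1×0.0610)² = 0.00372;  (1·δC/C)² = (1×0.0750)² = 0.00562
δτ/τ = √(0.00935) = 0.0967
τ = 0.167 s, so δτ = 0.0967 × 0.167 = 0.0161 s.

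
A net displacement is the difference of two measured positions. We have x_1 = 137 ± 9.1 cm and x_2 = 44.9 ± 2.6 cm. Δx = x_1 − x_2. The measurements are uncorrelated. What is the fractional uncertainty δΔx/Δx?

0.103

Sums and differences: (δΔx)² = Σ (cᵢ δxᵢ)².
  (δx_1)² = 82.8;  (δx_2)² = 6.76
δΔx = √(89.6) = 9.46 cm
Δx = 92.1 cm, so δΔx/Δx = 9.46/92.1 = 0.103.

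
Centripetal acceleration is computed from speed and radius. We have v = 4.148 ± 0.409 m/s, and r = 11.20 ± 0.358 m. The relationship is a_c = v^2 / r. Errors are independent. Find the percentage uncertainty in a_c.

Relative error in a monomial: (δa_c/a_c)² = Σ (nᵢ · δxᵢ/xᵢ)².
  (2·δv/v)² = (2×0.0986)² = 0.0389;  (-1·δr/r)² = (-1×0.0320)² = 0.00102
δa_c/a_c = √(0.0399) = 0.200

20.0%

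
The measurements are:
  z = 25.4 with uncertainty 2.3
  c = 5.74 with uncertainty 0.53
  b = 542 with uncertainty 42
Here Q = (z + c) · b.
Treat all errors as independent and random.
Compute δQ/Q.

Let u = z + c = 31.1. δu = √(δz² + δc²) = √(5.29 + 0.281) = 2.36, so δu/u = 0.0758.
Q is then a monomial in u, b:
δQ/Q = √((δu/u)² + (1·δb/b)²) = √(0.00574 + 0.00600) = 0.108

0.108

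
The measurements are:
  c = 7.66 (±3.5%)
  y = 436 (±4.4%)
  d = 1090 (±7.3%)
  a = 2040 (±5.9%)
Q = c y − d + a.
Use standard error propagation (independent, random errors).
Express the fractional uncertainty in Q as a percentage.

5.52%

Let p = c·y = 3340. δp/p = √((1·δc/c)² + (1·δy/y)²) = √(0.00123 + 0.00194) = 0.0562, so δp = 188.
Q = p − d + a: δQ = √(δp² + δd² + δa²) = √(35300 + 6330 + 14500) = 237
Q = 4290, so δQ/Q = 237/4290 = 0.0552.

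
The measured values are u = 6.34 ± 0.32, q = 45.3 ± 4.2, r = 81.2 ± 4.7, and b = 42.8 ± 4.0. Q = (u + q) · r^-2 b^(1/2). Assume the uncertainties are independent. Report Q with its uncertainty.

0.0512 ± 0.00764

Let w = u + q = 51.6. δw = √(δu² + δq²) = √(0.102 + 17.6) = 4.21, so δw/w = 0.0816.
Q is then a monomial in w, r, b:
δQ/Q = √((δw/w)² + (-2·δr/r)² + (½·δb/b)²) = √(0.00665 + 0.0134 + 0.00218) = 0.149
Q = 0.0512, so δQ = 0.149 × 0.0512 = 0.00764.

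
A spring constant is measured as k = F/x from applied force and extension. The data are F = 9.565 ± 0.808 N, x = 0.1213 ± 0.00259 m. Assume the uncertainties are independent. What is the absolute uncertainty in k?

For a monomial k ∝ F, x^-1, fractional errors add in quadrature:
  (1·δF/F)² = (1×0.0845)² = 0.00714;  (-1·δx/x)² = (-1×0.0214)² = 0.000456
δk/k = √(0.00759) = 0.0871
k = 78.85 N/m, so δk = 0.0871 × 78.85 = 6.87 N/m.

6.87 N/m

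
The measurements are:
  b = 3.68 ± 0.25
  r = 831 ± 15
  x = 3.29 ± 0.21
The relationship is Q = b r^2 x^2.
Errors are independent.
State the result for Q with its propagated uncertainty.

For a monomial Q ∝ b, r^2, x^2, fractional errors add in quadrature:
  (1·δb/b)² = (1×0.0679)² = 0.00462;  (2·δr/r)² = (2×0.0181)² = 0.00130;  (2·δx/x)² = (2×0.0638)² = 0.0163
δQ/Q = √(0.0222) = 0.149
Q = 2.75e+07, so δQ = 0.149 × 2.75e+07 = 4.1e+06.

(2.75 ± 0.410) × 10^7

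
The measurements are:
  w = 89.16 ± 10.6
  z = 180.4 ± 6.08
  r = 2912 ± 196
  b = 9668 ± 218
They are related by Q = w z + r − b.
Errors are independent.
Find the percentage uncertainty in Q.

Let p = w·z = 16080. δp/p = √((1·δw/w)² + (1·δz/z)²) = √(0.0141 + 0.00114) = 0.124, so δp = 1990.
Q = p + r − b: δQ = √(δp² + δr² + δb²) = √(3.95e+06 + 38400 + 47500) = 2010
Q = 9328, so δQ/Q = 2010/9328 = 0.215.

21.5%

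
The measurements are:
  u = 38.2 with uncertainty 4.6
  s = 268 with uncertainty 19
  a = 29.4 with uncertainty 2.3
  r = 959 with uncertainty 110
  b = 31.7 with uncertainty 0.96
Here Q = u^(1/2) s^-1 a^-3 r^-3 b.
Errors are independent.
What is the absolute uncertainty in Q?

1.4e-14

Relative error in a monomial: (δQ/Q)² = Σ (nᵢ · δxᵢ/xᵢ)².
  (½·δu/u)² = (0.5×0.120)² = 0.00363;  (-1·δs/s)² = (-1×0.0709)² = 0.00503;  (-3·δa/a)² = (-3×0.0782)² = 0.0551;  (-3·δr/r)² = (-3×0.115)² = 0.118;  (1·δb/b)² = (1×0.0303)² = 0.000917
δQ/Q = √(0.183) = 0.428
Q = 3.26e-14, so δQ = 0.428 × 3.26e-14 = 1.4e-14.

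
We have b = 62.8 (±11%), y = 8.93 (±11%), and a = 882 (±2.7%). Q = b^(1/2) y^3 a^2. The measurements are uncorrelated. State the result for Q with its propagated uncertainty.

(4.39 ± 1.49) × 10^9

Q is a product of powers, so relative uncertainties combine in quadrature:
  (½·δb/b)² = (0.5×0.110)² = 0.00302;  (3·δy/y)² = (3×0.110)² = 0.109;  (2·δa/a)² = (2×0.0270)² = 0.00292
δQ/Q = √(0.115) = 0.339
Q = 4.39e+09, so δQ = 0.339 × 4.39e+09 = 1.49e+09.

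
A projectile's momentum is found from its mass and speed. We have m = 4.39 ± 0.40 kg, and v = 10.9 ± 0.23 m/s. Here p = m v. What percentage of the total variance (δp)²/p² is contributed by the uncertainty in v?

(δp/p)² = (1·δm/m)² + (1·δv/v)²
  m term: (1×0.0911)² = 0.00830
  v term: (1×0.0211)² = 0.000445
Total = 0.00875. Share from v = 0.000445/0.00875 = 0.0509.

5.09%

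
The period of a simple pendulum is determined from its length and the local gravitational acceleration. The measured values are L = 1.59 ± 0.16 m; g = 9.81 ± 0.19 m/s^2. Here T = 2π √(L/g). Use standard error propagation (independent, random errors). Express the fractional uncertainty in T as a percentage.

Products/powers → add relative errors in quadrature, weighted by exponent:
  (½·δL/L)² = (0.5×0.101)² = 0.00253;  (−½·δg/g)² = (-0.5×0.0194)² = 9.38e-05
δT/T = √(0.00263) = 0.0512

5.12%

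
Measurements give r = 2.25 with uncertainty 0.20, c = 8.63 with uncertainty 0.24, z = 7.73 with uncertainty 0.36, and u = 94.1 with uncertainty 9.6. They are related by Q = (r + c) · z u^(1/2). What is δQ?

Let w = r + c = 10.9. δw = √(δr² + δc²) = √(0.0400 + 0.0576) = 0.312, so δw/w = 0.0287.
Q is then a monomial in w, z, u:
δQ/Q = √((δw/w)² + (1·δz/z)² + (½·δu/u)²) = √(0.000825 + 0.00217 + 0.00260) = 0.0748
Q = 816, so δQ = 0.0748 × 816 = 61.0.

61.0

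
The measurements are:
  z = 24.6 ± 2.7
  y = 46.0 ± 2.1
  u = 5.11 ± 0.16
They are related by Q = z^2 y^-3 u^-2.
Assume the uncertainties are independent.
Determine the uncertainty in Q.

6.34e-05

For a monomial Q ∝ z^2, y^-3, u^-2, fractional errors add in quadrature:
  (2·δz/z)² = (2×0.110)² = 0.0482;  (-3·δy/y)² = (-3×0.0457)² = 0.0188;  (-2·δu/u)² = (-2×0.0313)² = 0.00392
δQ/Q = √(0.0709) = 0.266
Q = 0.000238, so δQ = 0.266 × 0.000238 = 6.34e-05.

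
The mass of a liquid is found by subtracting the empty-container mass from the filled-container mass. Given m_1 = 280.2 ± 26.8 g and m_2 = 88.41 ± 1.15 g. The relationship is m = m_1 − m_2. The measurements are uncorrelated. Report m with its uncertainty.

Absolute uncertainties add in quadrature for a linear combination:
  (δm_1)² = 718;  (δm_2)² = 1.32
δm = √(720) = 26.8 g
m = 191.8 g.

191.8 ± 26.8 g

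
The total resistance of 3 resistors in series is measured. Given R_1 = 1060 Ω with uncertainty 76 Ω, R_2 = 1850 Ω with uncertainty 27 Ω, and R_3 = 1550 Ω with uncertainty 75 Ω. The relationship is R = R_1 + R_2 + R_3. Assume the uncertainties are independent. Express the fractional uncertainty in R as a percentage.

2.47%

For a sum/difference, combine absolute errors in quadrature:
  (δR_1)² = 5780;  (δR_2)² = 729;  (δR_3)² = 5620
δR = √(12100) = 110 Ω
R = 4460 Ω, so δR/R = 110/4460 = 0.0247.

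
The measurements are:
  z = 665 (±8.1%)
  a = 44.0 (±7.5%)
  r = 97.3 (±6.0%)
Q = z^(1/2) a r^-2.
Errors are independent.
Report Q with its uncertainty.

0.120 ± 0.0176

Relative error in a monomial: (δQ/Q)² = Σ (nᵢ · δxᵢ/xᵢ)².
  (½·δz/z)² = (0.5×0.0810)² = 0.00164;  (1·δa/a)² = (1×0.0750)² = 0.00562;  (-2·δr/r)² = (-2×0.0600)² = 0.0144
δQ/Q = √(0.0217) = 0.147
Q = 0.120, so δQ = 0.147 × 0.120 = 0.0176.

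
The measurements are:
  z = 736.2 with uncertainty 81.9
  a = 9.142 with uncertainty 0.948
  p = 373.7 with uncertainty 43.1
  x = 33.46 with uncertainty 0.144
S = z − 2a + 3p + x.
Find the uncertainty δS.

153

For a sum/difference, combine absolute errors in quadrature:
  (δz)² = 6710;  (2·δa)² = 3.59;  (3·δp)² = 16700;  (δx)² = 0.0207
δS = √(23400) = 153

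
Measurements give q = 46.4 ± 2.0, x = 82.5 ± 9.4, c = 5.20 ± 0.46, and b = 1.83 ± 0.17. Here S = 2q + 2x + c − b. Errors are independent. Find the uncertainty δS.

19.2

For a sum/difference, combine absolute errors in quadrature:
  (2·δq)² = 16.0;  (2·δx)² = 353;  (δc)² = 0.212;  (δb)² = 0.0289
δS = √(370) = 19.2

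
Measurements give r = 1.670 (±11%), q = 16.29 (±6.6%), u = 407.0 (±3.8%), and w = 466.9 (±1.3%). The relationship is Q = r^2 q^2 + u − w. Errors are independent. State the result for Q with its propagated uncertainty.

680.2 ± 191

Let p = r^2·q^2 = 740.1. δp/p = √((2·δr/r)² + (2·δq/q)²) = √(0.0484 + 0.0174) = 0.257, so δp = 190.
Q = p + u − w: δQ = √(δp² + δu² + δw²) = √(36100 + 239 + 36.8) = 191
Q = 680.2.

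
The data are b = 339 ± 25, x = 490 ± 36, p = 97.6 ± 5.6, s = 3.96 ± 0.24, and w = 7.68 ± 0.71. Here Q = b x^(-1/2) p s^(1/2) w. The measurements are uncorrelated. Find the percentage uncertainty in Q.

14.0%

Since Q is a product/quotient, work with relative uncertainties:
  (1·δb/b)² = (1×0.0737)² = 0.00544;  (−½·δx/x)² = (-0.5×0.0735)² = 0.00135;  (1·δp/p)² = (1×0.0574)² = 0.00329;  (½·δs/s)² = (0.5×0.0606)² = 0.000918;  (1·δw/w)² = (1×0.0924)² = 0.00855
δQ/Q = √(0.0195) = 0.140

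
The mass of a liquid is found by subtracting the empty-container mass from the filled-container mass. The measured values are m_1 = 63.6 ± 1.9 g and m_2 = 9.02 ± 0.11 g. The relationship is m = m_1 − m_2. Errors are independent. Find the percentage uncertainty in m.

For a sum/difference, combine absolute errors in quadrature:
  (δm_1)² = 3.61;  (δm_2)² = 0.0121
δm = √(3.62) = 1.90 g
m = 54.6 g, so δm/m = 1.90/54.6 = 0.0349.

3.49%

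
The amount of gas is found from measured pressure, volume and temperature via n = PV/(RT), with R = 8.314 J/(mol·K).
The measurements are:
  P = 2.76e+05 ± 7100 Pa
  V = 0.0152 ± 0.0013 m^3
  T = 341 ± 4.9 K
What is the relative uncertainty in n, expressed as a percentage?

9.05%

Relative error in a monomial: (δn/n)² = Σ (nᵢ · δxᵢ/xᵢ)².
  (1·δP/P)² = (1×0.0257)² = 0.000662;  (1·δV/V)² = (1×0.0855)² = 0.00731;  (-1·δT/T)² = (-1×0.0144)² = 0.000206
δn/n = √(0.00818) = 0.0905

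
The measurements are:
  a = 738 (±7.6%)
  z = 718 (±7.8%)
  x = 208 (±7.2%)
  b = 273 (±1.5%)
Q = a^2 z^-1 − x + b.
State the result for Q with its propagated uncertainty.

Let p = a^2·z^-1 = 759. δp/p = √((2·δa/a)² + (-1·δz/z)²) = √(0.0231 + 0.00608) = 0.171, so δp = 130.
Q = p − x + b: δQ = √(δp² + δx² + δb²) = √(16800 + 224 + 16.8) = 131
Q = 824.

824 ± 131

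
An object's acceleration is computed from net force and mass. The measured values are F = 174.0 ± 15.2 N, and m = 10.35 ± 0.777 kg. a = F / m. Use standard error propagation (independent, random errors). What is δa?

1.94 m/s^2

Since a is a product/quotient, work with relative uncertainties:
  (1·δF/F)² = (1×0.0874)² = 0.00763;  (-1·δm/m)² = (-1×0.0751)² = 0.00564
δa/a = √(0.0133) = 0.115
a = 16.81 m/s^2, so δa = 0.115 × 16.81 = 1.94 m/s^2.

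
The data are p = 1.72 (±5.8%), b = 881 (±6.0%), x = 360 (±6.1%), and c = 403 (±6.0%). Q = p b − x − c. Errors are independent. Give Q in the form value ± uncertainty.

Let w = p·b = 1520. δw/w = √((1·δp/p)² + (1·δb/b)²) = √(0.00336 + 0.00360) = 0.0835, so δw = 126.
Q = w − x − c: δQ = √(δw² + δx² + δc²) = √(16000 + 482 + 585) = 131
Q = 752.

752 ± 131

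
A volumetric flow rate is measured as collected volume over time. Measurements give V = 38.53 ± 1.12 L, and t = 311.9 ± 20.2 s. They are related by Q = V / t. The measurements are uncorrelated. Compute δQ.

0.00877 L/s

Products/powers → add relative errors in quadrature, weighted by exponent:
  (1·δV/V)² = (1×0.0291)² = 0.000845;  (-1·δt/t)² = (-1×0.0648)² = 0.00419
δQ/Q = √(0.00504) = 0.0710
Q = 0.1235 L/s, so δQ = 0.0710 × 0.1235 = 0.00877 L/s.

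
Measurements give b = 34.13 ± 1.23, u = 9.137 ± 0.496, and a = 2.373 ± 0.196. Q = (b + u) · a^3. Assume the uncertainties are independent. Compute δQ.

Let w = b + u = 43.27. δw = √(δb² + δu²) = √(1.51 + 0.246) = 1.33, so δw/w = 0.0307.
Q is then a monomial in w, a:
δQ/Q = √((δw/w)² + (3·δa/a)²) = √(0.000940 + 0.0614) = 0.250
Q = 578.2, so δQ = 0.250 × 578.2 = 144.

144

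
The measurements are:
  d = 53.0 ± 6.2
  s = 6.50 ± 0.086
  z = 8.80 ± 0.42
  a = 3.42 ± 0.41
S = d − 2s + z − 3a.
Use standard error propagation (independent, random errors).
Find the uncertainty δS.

6.34

Absolute uncertainties add in quadrature for a linear combination:
  (δd)² = 38.4;  (2·δs)² = 0.0296;  (δz)² = 0.176;  (3·δa)² = 1.51
δS = √(40.2) = 6.34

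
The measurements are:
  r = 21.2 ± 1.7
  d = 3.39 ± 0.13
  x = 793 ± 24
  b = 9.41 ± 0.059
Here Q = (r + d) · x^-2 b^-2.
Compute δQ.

Let u = r + d = 24.6. δu = √(δr² + δd²) = √(2.89 + 0.0169) = 1.70, so δu/u = 0.0693.
Q is then a monomial in u, x, b:
δQ/Q = √((δu/u)² + (-2·δx/x)² + (-2·δb/b)²) = √(0.00481 + 0.00366 + 0.000157) = 0.0929
Q = 4.42e-07, so δQ = 0.0929 × 4.42e-07 = 4.1e-08.

4.1e-08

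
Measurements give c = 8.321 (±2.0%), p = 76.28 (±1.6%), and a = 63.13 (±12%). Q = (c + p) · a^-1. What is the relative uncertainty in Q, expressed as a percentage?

12.1%

Let u = c + p = 84.60. δu = √(δc² + δp²) = √(0.0277 + 1.49) = 1.23, so δu/u = 0.0146.
Q is then a monomial in u, a:
δQ/Q = √((δu/u)² + (-1·δa/a)²) = √(0.000212 + 0.0144) = 0.121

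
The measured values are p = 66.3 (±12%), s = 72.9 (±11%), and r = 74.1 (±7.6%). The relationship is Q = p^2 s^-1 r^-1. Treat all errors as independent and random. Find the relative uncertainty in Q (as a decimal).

0.275

Q is a product of powers, so relative uncertainties combine in quadrature:
  (2·δp/p)² = (2×0.120)² = 0.0576;  (-1·δs/s)² = (-1×0.110)² = 0.0121;  (-1·δr/r)² = (-1×0.0760)² = 0.00578
δQ/Q = √(0.0755) = 0.275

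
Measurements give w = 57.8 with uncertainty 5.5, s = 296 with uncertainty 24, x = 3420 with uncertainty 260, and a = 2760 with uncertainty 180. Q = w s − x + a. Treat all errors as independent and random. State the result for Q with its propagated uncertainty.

16400 ± 2160

Let p = w·s = 17100. δp/p = √((1·δw/w)² + (1·δs/s)²) = √(0.00905 + 0.00657) = 0.125, so δp = 2140.
Q = p − x + a: δQ = √(δp² + δx² + δa²) = √(4.57e+06 + 67600 + 32400) = 2160
Q = 16400.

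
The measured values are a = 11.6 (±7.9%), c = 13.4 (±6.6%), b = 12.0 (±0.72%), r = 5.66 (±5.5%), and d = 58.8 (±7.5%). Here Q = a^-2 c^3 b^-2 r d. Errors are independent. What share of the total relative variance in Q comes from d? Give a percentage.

7.70%

(δQ/Q)² = (-2·δa/a)² + (3·δc/c)² + (-2·δb/b)² + (1·δr/r)² + (1·δd/d)²
  a term: (-2×0.0790)² = 0.0250
  c term: (3×0.0660)² = 0.0392
  b term: (-2×0.00720)² = 0.000207
  r term: (1×0.0550)² = 0.00302
  d term: (1×0.0750)² = 0.00562
Total = 0.0730. Share from d = 0.00562/0.0730 = 0.0770.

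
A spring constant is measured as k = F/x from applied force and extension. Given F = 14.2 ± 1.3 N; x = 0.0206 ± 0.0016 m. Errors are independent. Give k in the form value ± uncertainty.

For a monomial k ∝ F, x^-1, fractional errors add in quadrature:
  (1·δF/F)² = (1×0.0915)² = 0.00838;  (-1·δx/x)² = (-1×0.0777)² = 0.00603
δk/k = √(0.0144) = 0.120
k = 689 N/m, so δk = 0.120 × 689 = 82.8 N/m.

689 ± 82.8 N/m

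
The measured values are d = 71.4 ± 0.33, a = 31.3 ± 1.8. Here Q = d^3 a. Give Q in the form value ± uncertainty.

(1.14 ± 0.0674) × 10^7

For a monomial Q ∝ d^3, a, fractional errors add in quadrature:
  (3·δd/d)² = (3×0.00462)² = 0.000192;  (1·δa/a)² = (1×0.0575)² = 0.00331
δQ/Q = √(0.00350) = 0.0592
Q = 1.14e+07, so δQ = 0.0592 × 1.14e+07 = 6.74e+05.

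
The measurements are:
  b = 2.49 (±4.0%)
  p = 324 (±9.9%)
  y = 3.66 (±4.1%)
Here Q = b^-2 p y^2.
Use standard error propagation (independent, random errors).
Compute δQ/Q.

Each factor contributes (exponent × relative error)² to (δQ/Q)²:
  (-2·δb/b)² = (-2×0.0400)² = 0.00640;  (1·δp/p)² = (1×0.0990)² = 0.00980;  (2·δy/y)² = (2×0.0410)² = 0.00672
δQ/Q = √(0.0229) = 0.151

0.151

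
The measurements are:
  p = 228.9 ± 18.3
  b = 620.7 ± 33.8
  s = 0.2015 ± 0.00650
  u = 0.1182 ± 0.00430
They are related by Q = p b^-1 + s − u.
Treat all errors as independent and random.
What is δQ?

0.0365

Let w = p·b^-1 = 0.3688. δw/w = √((1·δp/p)² + (-1·δb/b)²) = √(0.00639 + 0.00297) = 0.0967, so δw = 0.0357.
Q = w + s − u: δQ = √(δw² + δs² + δu²) = √(0.00127 + 4.22e-05 + 1.85e-05) = 0.0365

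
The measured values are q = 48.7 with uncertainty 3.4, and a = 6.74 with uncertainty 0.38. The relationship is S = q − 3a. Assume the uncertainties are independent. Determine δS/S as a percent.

Absolute uncertainties add in quadrature for a linear combination:
  (δq)² = 11.6;  (3·δa)² = 1.30
δS = √(12.9) = 3.59
S = 28.5, so δS/S = 3.59/28.5 = 0.126.

12.6%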